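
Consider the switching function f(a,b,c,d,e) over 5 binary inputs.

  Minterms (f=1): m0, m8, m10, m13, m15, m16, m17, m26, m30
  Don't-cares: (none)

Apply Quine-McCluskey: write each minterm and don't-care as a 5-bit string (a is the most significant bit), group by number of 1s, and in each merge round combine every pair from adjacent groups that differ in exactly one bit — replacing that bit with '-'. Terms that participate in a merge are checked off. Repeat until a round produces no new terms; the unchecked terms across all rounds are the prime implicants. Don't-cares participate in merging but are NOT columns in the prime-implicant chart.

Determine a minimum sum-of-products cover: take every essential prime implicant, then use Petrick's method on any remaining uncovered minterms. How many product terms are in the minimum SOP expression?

5

size-2^0 implicants → 00000(✓)  01000(✓)  01010(✓)  01101(✓)  01111(✓)  10000(✓)  10001(✓)  11010(✓)  11110(✓)
size-2^1 implicants → -0000  -1010  0-000  010-0  011-1  1000-  11-10
Unchecked terms (primes): -0000, -1010, 0-000, 010-0, 011-1, 1000-, 11-10
Minterm coverage:
  m0 ⊆ -0000,0-000
  m8 ⊆ 0-000,010-0
  m10 ⊆ -1010,010-0
  m13 ⊆ 011-1 [E]
  m15 ⊆ 011-1 [E]
  m16 ⊆ -0000,1000-
  m17 ⊆ 1000- [E]
  m26 ⊆ -1010,11-10
  m30 ⊆ 11-10 [E]
E = {011-1, 1000-, 11-10}
Petrick residual → -0000, 010-0
Cover = b'c'd'e' + a'bc'e' + a'bce + ab'c'd' + abde'  |cover|=5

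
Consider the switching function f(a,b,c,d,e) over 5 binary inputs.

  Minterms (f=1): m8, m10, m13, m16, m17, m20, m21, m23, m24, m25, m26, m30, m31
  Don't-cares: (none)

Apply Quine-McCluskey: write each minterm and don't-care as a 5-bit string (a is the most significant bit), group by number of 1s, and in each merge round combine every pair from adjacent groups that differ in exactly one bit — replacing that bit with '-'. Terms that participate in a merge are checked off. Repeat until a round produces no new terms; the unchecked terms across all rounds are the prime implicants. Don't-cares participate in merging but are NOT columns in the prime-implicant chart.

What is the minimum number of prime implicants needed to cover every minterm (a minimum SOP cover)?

6

[col 0] 01000*, 01010*, 01101, 10000*, 10001*, 10100*, 10101*, 10111*, 11000*, 11001*, 11010*, 11110*, 11111*
[col 1] -1000*, -1010*, 010-0*, 1-000*, 1-001*, 1-111, 10-00*, 10-01*, 1000-*, 101-1, 1010-*, 11-10, 110-0*, 1100-*, 1111-
[col 2] -10-0, 1-00-, 10-0-
Prime implicants: -10-0, 01101, 1-00-, 1-111, 10-0-, 101-1, 11-10, 1111-
PI chart (minterm → PIs covering it):
  8 | -10-0  (sole → essential)
  10 | -10-0  (sole → essential)
  13 | 01101  (sole → essential)
  16 | 1-00-,10-0-
  17 | 1-00-,10-0-
  20 | 10-0-  (sole → essential)
  21 | 10-0-,101-1
  23 | 1-111,101-1
  24 | -10-0,1-00-
  25 | 1-00-  (sole → essential)
  26 | -10-0,11-10
  30 | 11-10,1111-
  31 | 1-111,1111-
Essential prime implicants: -10-0, 01101, 1-00-, 10-0-
Petrick residual → 1-111, 11-10
Minimum SOP uses 6 PIs: bc'e' + a'bcd'e + ac'd' + acde + ab'd' + abde'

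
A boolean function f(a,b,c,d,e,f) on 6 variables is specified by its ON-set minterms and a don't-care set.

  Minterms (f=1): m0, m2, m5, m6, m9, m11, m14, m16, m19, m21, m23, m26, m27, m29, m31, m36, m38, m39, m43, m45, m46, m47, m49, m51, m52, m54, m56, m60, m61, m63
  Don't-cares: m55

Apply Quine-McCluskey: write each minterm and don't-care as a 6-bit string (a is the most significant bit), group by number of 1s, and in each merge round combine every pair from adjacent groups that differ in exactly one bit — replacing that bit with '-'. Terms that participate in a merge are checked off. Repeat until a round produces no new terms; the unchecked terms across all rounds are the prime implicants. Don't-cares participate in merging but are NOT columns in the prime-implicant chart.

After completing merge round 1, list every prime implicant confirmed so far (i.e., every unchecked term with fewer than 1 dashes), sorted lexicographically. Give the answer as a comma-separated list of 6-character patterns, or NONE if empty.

size-2^0 implicants → 000000(✓)  000010(✓)  000101(✓)  000110(✓)  001001(✓)  001011(✓)  001110(✓)  010000(✓)  010011(✓)  010101(✓)  010111(✓)  011010(✓)  011011(✓)  011101(✓)  011111(✓)  100100(✓)  100110(✓)  100111(✓)  101011(✓)  101101(✓)  101110(✓)  101111(✓)  110001(✓)  110011(✓)  110100(✓)  110110(✓)  110111(✓)  111000(✓)  111100(✓)  111101(✓)  111111(✓)
size-2^1 implicants → -00110(✓)  -01011  -01110(✓)  -10011(✓)  -10111(✓)  -11101(✓)  -11111(✓)  0-0000  0-0101  0-1011  00-110(✓)  000-10  0000-0  0010-1  01-011(✓)  01-101(✓)  01-111(✓)  010-11(✓)  0101-1(✓)  011-11(✓)  01101-  0111-1(✓)  1-0100(✓)  1-0110(✓)  1-0111(✓)  1-1101(✓)  1-1111(✓)  10-110(✓)  10-111(✓)  1001-0(✓)  10011-(✓)  101-11  1011-1(✓)  10111-(✓)  11-100  11-111(✓)  110-11(✓)  1100-1  1101-0(✓)  11011-(✓)  111-00  1111-1(✓)  11110-
size-2^2 implicants → -0-110  -1-111  -10-11  -111-1  01--11  01-1-1  1--111  1-01-0  1-011-  1-11-1  10-11-
Unchecked terms (primes): -0-110, -01011, -1-111, -10-11, -111-1, 0-0000, 0-0101, 0-1011, 000-10, 0000-0, 0010-1, 01--11, 01-1-1, 01101-, 1--111, 1-01-0, 1-011-, 1-11-1, 10-11-, 101-11, 11-100, 1100-1, 111-00, 11110-

NONE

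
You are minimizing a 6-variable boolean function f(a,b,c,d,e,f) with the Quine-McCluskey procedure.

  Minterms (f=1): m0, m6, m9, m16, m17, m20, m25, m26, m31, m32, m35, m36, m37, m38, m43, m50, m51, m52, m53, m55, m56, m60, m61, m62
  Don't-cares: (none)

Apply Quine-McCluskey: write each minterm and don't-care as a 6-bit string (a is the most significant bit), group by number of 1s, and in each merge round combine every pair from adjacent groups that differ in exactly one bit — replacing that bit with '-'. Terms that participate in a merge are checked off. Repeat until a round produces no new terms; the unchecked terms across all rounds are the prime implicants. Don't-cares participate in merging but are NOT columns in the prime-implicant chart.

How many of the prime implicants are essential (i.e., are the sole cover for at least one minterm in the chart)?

size-2^0 implicants → 000000(✓)  000110(✓)  001001(✓)  010000(✓)  010001(✓)  010100(✓)  011001(✓)  011010  011111  100000(✓)  100011(✓)  100100(✓)  100101(✓)  100110(✓)  101011(✓)  110010(✓)  110011(✓)  110100(✓)  110101(✓)  110111(✓)  111000(✓)  111100(✓)  111101(✓)  111110(✓)
size-2^1 implicants → -00000  -00110  -10100  0-0000  0-1001  01-001  010-00  01000-  1-0011  1-0100(✓)  1-0101(✓)  10-011  100-00  1001-0  10010-(✓)  11-100(✓)  11-101(✓)  110-11  11001-  1101-1  11010-(✓)  111-00  1111-0  11110-(✓)
size-2^2 implicants → 1-010-  11-10-
Unchecked terms (primes): -00000, -00110, -10100, 0-0000, 0-1001, 01-001, 010-00, 01000-, 011010, 011111, 1-0011, 1-010-, 10-011, 100-00, 1001-0, 11-10-, 110-11, 11001-, 1101-1, 111-00, 1111-0
Minterm coverage:
  m0 ⊆ -00000,0-0000
  m6 ⊆ -00110 [E]
  m9 ⊆ 0-1001 [E]
  m16 ⊆ 0-0000,010-00,01000-
  m17 ⊆ 01-001,01000-
  m20 ⊆ -10100,010-00
  m25 ⊆ 0-1001,01-001
  m26 ⊆ 011010 [E]
  m31 ⊆ 011111 [E]
  m32 ⊆ -00000,100-00
  m35 ⊆ 1-0011,10-011
  m36 ⊆ 1-010-,100-00,1001-0
  m37 ⊆ 1-010- [E]
  m38 ⊆ -00110,1001-0
  m43 ⊆ 10-011 [E]
  m50 ⊆ 11001- [E]
  m51 ⊆ 1-0011,110-11,11001-
  m52 ⊆ -10100,1-010-,11-10-
  m53 ⊆ 1-010-,11-10-,1101-1
  m55 ⊆ 110-11,1101-1
  m56 ⊆ 111-00 [E]
  m60 ⊆ 11-10-,111-00,1111-0
  m61 ⊆ 11-10- [E]
  m62 ⊆ 1111-0 [E]
E = {-00110, 0-1001, 011010, 011111, 1-010-, 10-011, 11-10-, 11001-, 111-00, 1111-0}

10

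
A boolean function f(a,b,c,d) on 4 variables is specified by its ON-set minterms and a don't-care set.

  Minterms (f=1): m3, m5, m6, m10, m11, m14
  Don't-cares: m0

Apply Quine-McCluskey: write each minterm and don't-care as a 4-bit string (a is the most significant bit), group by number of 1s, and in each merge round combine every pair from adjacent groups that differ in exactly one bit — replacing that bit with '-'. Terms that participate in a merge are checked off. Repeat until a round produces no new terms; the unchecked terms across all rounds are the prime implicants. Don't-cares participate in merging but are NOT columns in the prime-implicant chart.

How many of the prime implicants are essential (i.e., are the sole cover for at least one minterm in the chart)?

Round 0: 0000 0011✓ 0101 0110✓ 1010✓ 1011✓ 1110✓
Round 1: -011 -110 1-10 101-
PIs = {-011, -110, 0000, 0101, 1-10, 101-}
Coverage chart:
  m3: -011 ←essential
  m5: 0101 ←essential
  m6: -110 ←essential
  m10: 1-10,101-
  m11: -011,101-
  m14: -110,1-10
Essential: -011, -110, 0101

3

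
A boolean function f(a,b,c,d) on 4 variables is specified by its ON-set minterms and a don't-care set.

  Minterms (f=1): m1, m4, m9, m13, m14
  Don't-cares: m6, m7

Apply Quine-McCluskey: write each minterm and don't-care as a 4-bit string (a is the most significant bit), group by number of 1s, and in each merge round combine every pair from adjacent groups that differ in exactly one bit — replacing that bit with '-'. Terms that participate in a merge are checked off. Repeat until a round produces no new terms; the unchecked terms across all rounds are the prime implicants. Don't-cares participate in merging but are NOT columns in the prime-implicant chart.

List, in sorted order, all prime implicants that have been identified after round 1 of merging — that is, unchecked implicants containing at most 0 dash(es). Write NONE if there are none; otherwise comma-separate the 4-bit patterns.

NONE

size-2^0 implicants → 0001(✓)  0100(✓)  0110(✓)  0111(✓)  1001(✓)  1101(✓)  1110(✓)
size-2^1 implicants → -001  -110  01-0  011-  1-01
Unchecked terms (primes): -001, -110, 01-0, 011-, 1-01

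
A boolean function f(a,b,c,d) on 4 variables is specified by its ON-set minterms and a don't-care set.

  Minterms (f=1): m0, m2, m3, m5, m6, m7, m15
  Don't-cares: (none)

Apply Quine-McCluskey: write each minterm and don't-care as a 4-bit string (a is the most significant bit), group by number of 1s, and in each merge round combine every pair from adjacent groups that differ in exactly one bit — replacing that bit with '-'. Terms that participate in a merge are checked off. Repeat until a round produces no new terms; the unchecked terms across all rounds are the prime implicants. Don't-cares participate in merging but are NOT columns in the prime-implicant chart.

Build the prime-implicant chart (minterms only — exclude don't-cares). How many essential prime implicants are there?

4

[col 0] 0000*, 0010*, 0011*, 0101*, 0110*, 0111*, 1111*
[col 1] -111, 0-10*, 0-11*, 00-0, 001-*, 01-1, 011-*
[col 2] 0-1-
Prime implicants: -111, 0-1-, 00-0, 01-1
PI chart (minterm → PIs covering it):
  0 | 00-0  (sole → essential)
  2 | 0-1-,00-0
  3 | 0-1-  (sole → essential)
  5 | 01-1  (sole → essential)
  6 | 0-1-  (sole → essential)
  7 | -111,0-1-,01-1
  15 | -111  (sole → essential)
Essential prime implicants: -111, 0-1-, 00-0, 01-1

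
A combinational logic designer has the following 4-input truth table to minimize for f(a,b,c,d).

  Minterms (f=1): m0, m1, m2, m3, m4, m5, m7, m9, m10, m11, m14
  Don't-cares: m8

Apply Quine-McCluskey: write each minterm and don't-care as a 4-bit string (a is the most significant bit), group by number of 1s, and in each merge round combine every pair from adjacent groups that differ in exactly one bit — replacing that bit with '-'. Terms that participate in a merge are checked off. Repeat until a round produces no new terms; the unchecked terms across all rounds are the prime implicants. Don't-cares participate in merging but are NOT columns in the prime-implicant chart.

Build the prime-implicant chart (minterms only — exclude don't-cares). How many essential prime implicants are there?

[col 0] 0000*, 0001*, 0010*, 0011*, 0100*, 0101*, 0111*, 1000*, 1001*, 1010*, 1011*, 1110*
[col 1] -000*, -001*, -010*, -011*, 0-00*, 0-01*, 0-11*, 00-0*, 00-1*, 000-*, 001-*, 01-1*, 010-*, 1-10, 10-0*, 10-1*, 100-*, 101-*
[col 2] -0-0*, -0-1*, -00-*, -01-*, 0--1, 0-0-, 00--*, 10--*
[col 3] -0--
Prime implicants: -0--, 0--1, 0-0-, 1-10
PI chart (minterm → PIs covering it):
  0 | -0--,0-0-
  1 | -0--,0--1,0-0-
  2 | -0--  (sole → essential)
  3 | -0--,0--1
  4 | 0-0-  (sole → essential)
  5 | 0--1,0-0-
  7 | 0--1  (sole → essential)
  9 | -0--  (sole → essential)
  10 | -0--,1-10
  11 | -0--  (sole → essential)
  14 | 1-10  (sole → essential)
Essential prime implicants: -0--, 0--1, 0-0-, 1-10

4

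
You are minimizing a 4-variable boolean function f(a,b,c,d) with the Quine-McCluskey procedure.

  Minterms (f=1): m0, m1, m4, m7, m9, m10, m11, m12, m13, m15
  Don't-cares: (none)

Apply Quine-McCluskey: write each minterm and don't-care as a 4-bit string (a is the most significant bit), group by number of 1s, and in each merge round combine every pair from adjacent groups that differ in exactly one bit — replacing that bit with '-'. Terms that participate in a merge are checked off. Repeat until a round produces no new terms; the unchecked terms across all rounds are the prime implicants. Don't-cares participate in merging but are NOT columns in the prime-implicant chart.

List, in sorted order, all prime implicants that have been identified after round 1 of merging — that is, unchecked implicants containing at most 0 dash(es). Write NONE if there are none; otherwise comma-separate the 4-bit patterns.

Round 0: 0000✓ 0001✓ 0100✓ 0111✓ 1001✓ 1010✓ 1011✓ 1100✓ 1101✓ 1111✓
Round 1: -001 -100 -111 0-00 000- 1-01✓ 1-11✓ 10-1✓ 101- 11-1✓ 110-
Round 2: 1--1
PIs = {-001, -100, -111, 0-00, 000-, 1--1, 101-, 110-}

NONE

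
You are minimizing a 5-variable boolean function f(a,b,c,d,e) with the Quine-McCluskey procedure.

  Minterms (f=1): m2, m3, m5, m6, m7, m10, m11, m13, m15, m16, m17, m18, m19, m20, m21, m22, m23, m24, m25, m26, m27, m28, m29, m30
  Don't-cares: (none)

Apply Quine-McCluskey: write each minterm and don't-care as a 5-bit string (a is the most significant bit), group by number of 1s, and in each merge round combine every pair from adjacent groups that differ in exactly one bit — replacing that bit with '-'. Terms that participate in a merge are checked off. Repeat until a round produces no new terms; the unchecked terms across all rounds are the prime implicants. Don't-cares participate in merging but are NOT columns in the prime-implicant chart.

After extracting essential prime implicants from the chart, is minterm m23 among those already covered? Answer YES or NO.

size-2^0 implicants → 00010(✓)  00011(✓)  00101(✓)  00110(✓)  00111(✓)  01010(✓)  01011(✓)  01101(✓)  01111(✓)  10000(✓)  10001(✓)  10010(✓)  10011(✓)  10100(✓)  10101(✓)  10110(✓)  10111(✓)  11000(✓)  11001(✓)  11010(✓)  11011(✓)  11100(✓)  11101(✓)  11110(✓)
size-2^1 implicants → -0010(✓)  -0011(✓)  -0101(✓)  -0110(✓)  -0111(✓)  -1010(✓)  -1011(✓)  -1101(✓)  0-010(✓)  0-011(✓)  0-101(✓)  0-111(✓)  00-10(✓)  00-11(✓)  0001-(✓)  001-1(✓)  0011-(✓)  01-11(✓)  0101-(✓)  011-1(✓)  1-000(✓)  1-001(✓)  1-010(✓)  1-011(✓)  1-100(✓)  1-101(✓)  1-110(✓)  10-00(✓)  10-01(✓)  10-10(✓)  10-11(✓)  100-0(✓)  100-1(✓)  1000-(✓)  1001-(✓)  101-0(✓)  101-1(✓)  1010-(✓)  1011-(✓)  11-00(✓)  11-01(✓)  11-10(✓)  110-0(✓)  110-1(✓)  1100-(✓)  1101-(✓)  111-0(✓)  1110-(✓)
size-2^2 implicants → --010(✓)  --011(✓)  --101  -0-10(✓)  -0-11(✓)  -001-(✓)  -01-1  -011-(✓)  -101-(✓)  0--11  0-01-(✓)  0-1-1  00-1-(✓)  1--00(✓)  1--01(✓)  1--10(✓)  1-0-0(✓)  1-0-1(✓)  1-00-(✓)  1-01-(✓)  1-1-0(✓)  1-10-(✓)  10--0(✓)  10--1(✓)  10-0-(✓)  10-1-(✓)  100--(✓)  101--(✓)  11--0(✓)  11-0-(✓)  110--(✓)
size-2^3 implicants → --01-  -0-1-  1---0  1--0-  1-0--  10---
Unchecked terms (primes): --01-, --101, -0-1-, -01-1, 0--11, 0-1-1, 1---0, 1--0-, 1-0--, 10---
Minterm coverage:
  m2 ⊆ --01-,-0-1-
  m3 ⊆ --01-,-0-1-,0--11
  m5 ⊆ --101,-01-1,0-1-1
  m6 ⊆ -0-1- [E]
  m7 ⊆ -0-1-,-01-1,0--11,0-1-1
  m10 ⊆ --01- [E]
  m11 ⊆ --01-,0--11
  m13 ⊆ --101,0-1-1
  m15 ⊆ 0--11,0-1-1
  m16 ⊆ 1---0,1--0-,1-0--,10---
  m17 ⊆ 1--0-,1-0--,10---
  m18 ⊆ --01-,-0-1-,1---0,1-0--,10---
  m19 ⊆ --01-,-0-1-,1-0--,10---
  m20 ⊆ 1---0,1--0-,10---
  m21 ⊆ --101,-01-1,1--0-,10---
  m22 ⊆ -0-1-,1---0,10---
  m23 ⊆ -0-1-,-01-1,10---
  m24 ⊆ 1---0,1--0-,1-0--
  m25 ⊆ 1--0-,1-0--
  m26 ⊆ --01-,1---0,1-0--
  m27 ⊆ --01-,1-0--
  m28 ⊆ 1---0,1--0-
  m29 ⊆ --101,1--0-
  m30 ⊆ 1---0 [E]
E = {--01-, -0-1-, 1---0}

YES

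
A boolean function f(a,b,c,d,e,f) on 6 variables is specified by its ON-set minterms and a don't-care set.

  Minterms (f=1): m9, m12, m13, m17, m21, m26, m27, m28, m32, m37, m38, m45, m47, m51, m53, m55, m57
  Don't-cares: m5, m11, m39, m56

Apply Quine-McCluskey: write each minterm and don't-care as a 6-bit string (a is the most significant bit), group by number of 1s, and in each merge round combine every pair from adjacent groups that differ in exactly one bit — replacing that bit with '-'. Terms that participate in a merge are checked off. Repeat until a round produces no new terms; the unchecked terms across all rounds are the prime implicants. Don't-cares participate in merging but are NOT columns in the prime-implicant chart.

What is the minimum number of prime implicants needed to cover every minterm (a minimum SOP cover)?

10

Round 0: 000101✓ 001001✓ 001011✓ 001100✓ 001101✓ 010001✓ 010101✓ 011010✓ 011011✓ 011100✓ 100000 100101✓ 100110✓ 100111✓ 101101✓ 101111✓ 110011✓ 110101✓ 110111✓ 111000✓ 111001✓
Round 1: -00101✓ -01101✓ -10101✓ 0-0101✓ 0-1011 0-1100 00-101✓ 001-01 0010-1 00110- 010-01 01101- 1-0101✓ 1-0111✓ 10-101✓ 10-111✓ 1001-1✓ 10011- 1011-1✓ 110-11 1101-1✓ 11100-
Round 2: --0101 -0-101 1-01-1 10-1-1
PIs = {--0101, -0-101, 0-1011, 0-1100, 001-01, 0010-1, 00110-, 010-01, 01101-, 1-01-1, 10-1-1, 100000, 10011-, 110-11, 11100-}
Coverage chart:
  m9: 001-01,0010-1
  m12: 0-1100,00110-
  m13: -0-101,001-01,00110-
  m17: 010-01 ←essential
  m21: --0101,010-01
  m26: 01101- ←essential
  m27: 0-1011,01101-
  m28: 0-1100 ←essential
  m32: 100000 ←essential
  m37: --0101,-0-101,1-01-1,10-1-1
  m38: 10011- ←essential
  m45: -0-101,10-1-1
  m47: 10-1-1 ←essential
  m51: 110-11 ←essential
  m53: --0101,1-01-1
  m55: 1-01-1,110-11
  m57: 11100- ←essential
Essential: 0-1100, 010-01, 01101-, 10-1-1, 100000, 10011-, 110-11, 11100-
Petrick residual → --0101, 001-01
Min cover (10 terms): c'de'f + a'cde'f' + a'b'ce'f + a'bc'e'f + a'bcd'e + ab'df + ab'c'd'e'f' + ab'c'de + abc'ef + abcd'e'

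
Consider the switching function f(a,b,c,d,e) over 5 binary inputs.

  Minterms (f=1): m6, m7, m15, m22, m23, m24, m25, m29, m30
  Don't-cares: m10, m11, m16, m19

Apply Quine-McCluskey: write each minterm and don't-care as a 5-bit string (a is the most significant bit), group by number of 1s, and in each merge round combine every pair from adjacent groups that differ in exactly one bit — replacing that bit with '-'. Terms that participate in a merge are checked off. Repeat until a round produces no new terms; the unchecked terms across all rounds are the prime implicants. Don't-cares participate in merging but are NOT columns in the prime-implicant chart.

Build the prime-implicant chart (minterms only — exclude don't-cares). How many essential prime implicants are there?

Round 0: 00110✓ 00111✓ 01010✓ 01011✓ 01111✓ 10000✓ 10011✓ 10110✓ 10111✓ 11000✓ 11001✓ 11101✓ 11110✓
Round 1: -0110✓ -0111✓ 0-111 0011-✓ 01-11 0101- 1-000 1-110 10-11 1011-✓ 11-01 1100-
Round 2: -011-
PIs = {-011-, 0-111, 01-11, 0101-, 1-000, 1-110, 10-11, 11-01, 1100-}
Coverage chart:
  m6: -011- ←essential
  m7: -011-,0-111
  m15: 0-111,01-11
  m22: -011-,1-110
  m23: -011-,10-11
  m24: 1-000,1100-
  m25: 11-01,1100-
  m29: 11-01 ←essential
  m30: 1-110 ←essential
Essential: -011-, 1-110, 11-01

3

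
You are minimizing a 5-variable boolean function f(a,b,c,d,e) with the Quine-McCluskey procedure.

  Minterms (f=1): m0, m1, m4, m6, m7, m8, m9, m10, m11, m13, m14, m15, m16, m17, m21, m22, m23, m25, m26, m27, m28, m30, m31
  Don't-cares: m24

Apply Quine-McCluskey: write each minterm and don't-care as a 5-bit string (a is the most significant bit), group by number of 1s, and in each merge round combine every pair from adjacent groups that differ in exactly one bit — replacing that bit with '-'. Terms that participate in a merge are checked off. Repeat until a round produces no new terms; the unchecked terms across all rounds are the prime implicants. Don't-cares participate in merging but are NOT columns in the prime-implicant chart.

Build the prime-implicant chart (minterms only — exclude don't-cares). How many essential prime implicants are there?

[col 0] 00000*, 00001*, 00100*, 00110*, 00111*, 01000*, 01001*, 01010*, 01011*, 01101*, 01110*, 01111*, 10000*, 10001*, 10101*, 10110*, 10111*, 11000*, 11001*, 11010*, 11011*, 11100*, 11110*, 11111*
[col 1] -0000*, -0001*, -0110*, -0111*, -1000*, -1001*, -1010*, -1011*, -1110*, -1111*, 0-000*, 0-001*, 0-110*, 0-111*, 00-00, 0000-*, 001-0, 0011-*, 01-01*, 01-10*, 01-11*, 010-0*, 010-1*, 0100-*, 0101-*, 011-1*, 0111-*, 1-000*, 1-001*, 1-110*, 1-111*, 10-01, 1000-*, 101-1, 1011-*, 11-00*, 11-10*, 11-11*, 110-0*, 110-1*, 1100-*, 1101-*, 111-0*, 1111-*
[col 2] --000*, --001*, --110*, --111*, -000-*, -011-*, -1-10*, -1-11*, -10-0*, -10-1*, -100-*, -101-*, -111-*, 0-00-*, 0-11-*, 01--1, 01-1-*, 010--*, 1-00-*, 1-11-*, 11--0, 11-1-*, 110--*
[col 3] --00-, --11-, -1-1-, -10--
Prime implicants: --00-, --11-, -1-1-, -10--, 00-00, 001-0, 01--1, 10-01, 101-1, 11--0
PI chart (minterm → PIs covering it):
  0 | --00-,00-00
  1 | --00-  (sole → essential)
  4 | 00-00,001-0
  6 | --11-,001-0
  7 | --11-  (sole → essential)
  8 | --00-,-10--
  9 | --00-,-10--,01--1
  10 | -1-1-,-10--
  11 | -1-1-,-10--,01--1
  13 | 01--1  (sole → essential)
  14 | --11-,-1-1-
  15 | --11-,-1-1-,01--1
  16 | --00-  (sole → essential)
  17 | --00-,10-01
  21 | 10-01,101-1
  22 | --11-  (sole → essential)
  23 | --11-,101-1
  25 | --00-,-10--
  26 | -1-1-,-10--,11--0
  27 | -1-1-,-10--
  28 | 11--0  (sole → essential)
  30 | --11-,-1-1-,11--0
  31 | --11-,-1-1-
Essential prime implicants: --00-, --11-, 01--1, 11--0

4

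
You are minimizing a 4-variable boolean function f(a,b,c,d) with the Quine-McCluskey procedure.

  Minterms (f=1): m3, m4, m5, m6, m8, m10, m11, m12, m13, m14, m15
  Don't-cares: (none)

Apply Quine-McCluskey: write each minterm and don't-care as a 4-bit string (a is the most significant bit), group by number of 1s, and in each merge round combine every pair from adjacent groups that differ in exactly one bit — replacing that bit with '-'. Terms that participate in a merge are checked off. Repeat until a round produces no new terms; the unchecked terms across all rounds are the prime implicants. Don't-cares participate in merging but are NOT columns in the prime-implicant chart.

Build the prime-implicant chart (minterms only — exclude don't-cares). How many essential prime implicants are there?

4

size-2^0 implicants → 0011(✓)  0100(✓)  0101(✓)  0110(✓)  1000(✓)  1010(✓)  1011(✓)  1100(✓)  1101(✓)  1110(✓)  1111(✓)
size-2^1 implicants → -011  -100(✓)  -101(✓)  -110(✓)  01-0(✓)  010-(✓)  1-00(✓)  1-10(✓)  1-11(✓)  10-0(✓)  101-(✓)  11-0(✓)  11-1(✓)  110-(✓)  111-(✓)
size-2^2 implicants → -1-0  -10-  1--0  1-1-  11--
Unchecked terms (primes): -011, -1-0, -10-, 1--0, 1-1-, 11--
Minterm coverage:
  m3 ⊆ -011 [E]
  m4 ⊆ -1-0,-10-
  m5 ⊆ -10- [E]
  m6 ⊆ -1-0 [E]
  m8 ⊆ 1--0 [E]
  m10 ⊆ 1--0,1-1-
  m11 ⊆ -011,1-1-
  m12 ⊆ -1-0,-10-,1--0,11--
  m13 ⊆ -10-,11--
  m14 ⊆ -1-0,1--0,1-1-,11--
  m15 ⊆ 1-1-,11--
E = {-011, -1-0, -10-, 1--0}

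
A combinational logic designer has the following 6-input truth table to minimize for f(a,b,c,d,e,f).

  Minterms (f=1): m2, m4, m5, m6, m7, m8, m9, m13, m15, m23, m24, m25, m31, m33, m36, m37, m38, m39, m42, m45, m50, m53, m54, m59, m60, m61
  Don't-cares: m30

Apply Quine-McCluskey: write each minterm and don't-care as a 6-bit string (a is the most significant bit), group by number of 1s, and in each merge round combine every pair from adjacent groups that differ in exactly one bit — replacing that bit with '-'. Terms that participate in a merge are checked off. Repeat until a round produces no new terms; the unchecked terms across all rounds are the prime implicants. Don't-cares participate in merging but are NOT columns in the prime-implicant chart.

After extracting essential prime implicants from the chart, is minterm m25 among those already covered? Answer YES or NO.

YES

Round 0: 000010✓ 000100✓ 000101✓ 000110✓ 000111✓ 001000✓ 001001✓ 001101✓ 001111✓ 010111✓ 011000✓ 011001✓ 011110✓ 011111✓ 100001✓ 100100✓ 100101✓ 100110✓ 100111✓ 101010 101101✓ 110010✓ 110101✓ 110110✓ 111011 111100✓ 111101✓
Round 1: -00100✓ -00101✓ -00110✓ -00111✓ -01101✓ 0-0111✓ 0-1000✓ 0-1001✓ 0-1111✓ 00-101✓ 00-111✓ 000-10 0001-0✓ 0001-1✓ 00010-✓ 00011-✓ 001-01 00100-✓ 0011-1✓ 01-111✓ 01100-✓ 01111- 1-0101✓ 1-0110 1-1101✓ 10-101✓ 100-01 1001-0✓ 1001-1✓ 10010-✓ 10011-✓ 11-101✓ 110-10 11110-
Round 2: -0-101 -001-0✓ -001-1✓ -0010-✓ -0011-✓ 0--111 0-100- 00-1-1 0001--✓ 1--101 1001--✓
Round 3: -001--
PIs = {-0-101, -001--, 0--111, 0-100-, 00-1-1, 000-10, 001-01, 01111-, 1--101, 1-0110, 100-01, 101010, 110-10, 111011, 11110-}
Coverage chart:
  m2: 000-10 ←essential
  m4: -001-- ←essential
  m5: -0-101,-001--,00-1-1
  m6: -001--,000-10
  m7: -001--,0--111,00-1-1
  m8: 0-100- ←essential
  m9: 0-100-,001-01
  m13: -0-101,00-1-1,001-01
  m15: 0--111,00-1-1
  m23: 0--111 ←essential
  m24: 0-100- ←essential
  m25: 0-100- ←essential
  m31: 0--111,01111-
  m33: 100-01 ←essential
  m36: -001-- ←essential
  m37: -0-101,-001--,1--101,100-01
  m38: -001--,1-0110
  m39: -001-- ←essential
  m42: 101010 ←essential
  m45: -0-101,1--101
  m50: 110-10 ←essential
  m53: 1--101 ←essential
  m54: 1-0110,110-10
  m59: 111011 ←essential
  m60: 11110- ←essential
  m61: 1--101,11110-
Essential: -001--, 0--111, 0-100-, 000-10, 1--101, 100-01, 101010, 110-10, 111011, 11110-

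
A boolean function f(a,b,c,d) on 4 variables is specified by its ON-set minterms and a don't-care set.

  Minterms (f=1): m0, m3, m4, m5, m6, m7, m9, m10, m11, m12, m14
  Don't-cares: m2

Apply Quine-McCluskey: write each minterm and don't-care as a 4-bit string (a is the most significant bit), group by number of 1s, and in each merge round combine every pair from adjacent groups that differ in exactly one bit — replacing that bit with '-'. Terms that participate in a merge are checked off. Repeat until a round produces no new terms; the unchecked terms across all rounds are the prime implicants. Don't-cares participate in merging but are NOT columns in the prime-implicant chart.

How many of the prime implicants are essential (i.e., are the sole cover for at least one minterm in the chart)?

[col 0] 0000*, 0010*, 0011*, 0100*, 0101*, 0110*, 0111*, 1001*, 1010*, 1011*, 1100*, 1110*
[col 1] -010*, -011*, -100*, -110*, 0-00*, 0-10*, 0-11*, 00-0*, 001-*, 01-0*, 01-1*, 010-*, 011-*, 1-10*, 10-1, 101-*, 11-0*
[col 2] --10, -01-, -1-0, 0--0, 0-1-, 01--
Prime implicants: --10, -01-, -1-0, 0--0, 0-1-, 01--, 10-1
PI chart (minterm → PIs covering it):
  0 | 0--0  (sole → essential)
  3 | -01-,0-1-
  4 | -1-0,0--0,01--
  5 | 01--  (sole → essential)
  6 | --10,-1-0,0--0,0-1-,01--
  7 | 0-1-,01--
  9 | 10-1  (sole → essential)
  10 | --10,-01-
  11 | -01-,10-1
  12 | -1-0  (sole → essential)
  14 | --10,-1-0
Essential prime implicants: -1-0, 0--0, 01--, 10-1

4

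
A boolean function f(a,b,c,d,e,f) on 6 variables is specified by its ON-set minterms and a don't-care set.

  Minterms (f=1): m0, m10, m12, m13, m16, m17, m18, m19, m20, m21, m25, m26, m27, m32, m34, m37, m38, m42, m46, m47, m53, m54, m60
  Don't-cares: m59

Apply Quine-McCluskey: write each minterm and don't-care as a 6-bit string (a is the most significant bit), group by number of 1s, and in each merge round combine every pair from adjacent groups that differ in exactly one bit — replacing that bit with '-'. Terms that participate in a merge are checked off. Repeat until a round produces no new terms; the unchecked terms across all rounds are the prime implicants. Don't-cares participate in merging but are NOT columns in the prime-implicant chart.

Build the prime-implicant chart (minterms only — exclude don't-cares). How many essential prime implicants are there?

Round 0: 000000✓ 001010✓ 001100✓ 001101✓ 010000✓ 010001✓ 010010✓ 010011✓ 010100✓ 010101✓ 011001✓ 011010✓ 011011✓ 100000✓ 100010✓ 100101✓ 100110✓ 101010✓ 101110✓ 101111✓ 110101✓ 110110✓ 111011✓ 111100
Round 1: -00000 -01010 -10101 -11011 0-0000 0-1010 00110- 01-001✓ 01-010✓ 01-011✓ 010-00✓ 010-01✓ 0100-0✓ 0100-1✓ 01000-✓ 01001-✓ 01010-✓ 0110-1✓ 01101-✓ 1-0101 1-0110 10-010✓ 10-110✓ 100-10✓ 1000-0 101-10✓ 10111-
Round 2: 01-0-1 01-01- 010-0- 0100-- 10--10
PIs = {-00000, -01010, -10101, -11011, 0-0000, 0-1010, 00110-, 01-0-1, 01-01-, 010-0-, 0100--, 1-0101, 1-0110, 10--10, 1000-0, 10111-, 111100}
Coverage chart:
  m0: -00000,0-0000
  m10: -01010,0-1010
  m12: 00110- ←essential
  m13: 00110- ←essential
  m16: 0-0000,010-0-,0100--
  m17: 01-0-1,010-0-,0100--
  m18: 01-01-,0100--
  m19: 01-0-1,01-01-,0100--
  m20: 010-0- ←essential
  m21: -10101,010-0-
  m25: 01-0-1 ←essential
  m26: 0-1010,01-01-
  m27: -11011,01-0-1,01-01-
  m32: -00000,1000-0
  m34: 10--10,1000-0
  m37: 1-0101 ←essential
  m38: 1-0110,10--10
  m42: -01010,10--10
  m46: 10--10,10111-
  m47: 10111- ←essential
  m53: -10101,1-0101
  m54: 1-0110 ←essential
  m60: 111100 ←essential
Essential: 00110-, 01-0-1, 010-0-, 1-0101, 1-0110, 10111-, 111100

7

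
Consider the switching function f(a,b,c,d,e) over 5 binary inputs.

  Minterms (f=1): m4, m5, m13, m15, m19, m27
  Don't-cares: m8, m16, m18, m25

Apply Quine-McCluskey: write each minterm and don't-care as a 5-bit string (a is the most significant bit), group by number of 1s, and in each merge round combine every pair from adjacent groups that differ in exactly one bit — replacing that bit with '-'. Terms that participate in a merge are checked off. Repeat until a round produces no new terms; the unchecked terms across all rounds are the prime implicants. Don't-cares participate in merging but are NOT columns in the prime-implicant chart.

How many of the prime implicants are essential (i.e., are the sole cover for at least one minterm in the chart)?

2

Round 0: 00100✓ 00101✓ 01000 01101✓ 01111✓ 10000✓ 10010✓ 10011✓ 11001✓ 11011✓
Round 1: 0-101 0010- 011-1 1-011 100-0 1001- 110-1
PIs = {0-101, 0010-, 01000, 011-1, 1-011, 100-0, 1001-, 110-1}
Coverage chart:
  m4: 0010- ←essential
  m5: 0-101,0010-
  m13: 0-101,011-1
  m15: 011-1 ←essential
  m19: 1-011,1001-
  m27: 1-011,110-1
Essential: 0010-, 011-1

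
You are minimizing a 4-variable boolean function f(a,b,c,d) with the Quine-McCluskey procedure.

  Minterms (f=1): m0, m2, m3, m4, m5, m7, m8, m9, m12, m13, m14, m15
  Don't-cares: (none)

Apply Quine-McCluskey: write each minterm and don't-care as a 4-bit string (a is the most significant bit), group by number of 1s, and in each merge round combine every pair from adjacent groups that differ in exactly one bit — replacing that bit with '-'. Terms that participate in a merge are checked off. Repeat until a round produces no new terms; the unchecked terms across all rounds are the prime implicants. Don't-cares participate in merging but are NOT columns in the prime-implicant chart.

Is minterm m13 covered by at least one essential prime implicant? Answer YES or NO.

size-2^0 implicants → 0000(✓)  0010(✓)  0011(✓)  0100(✓)  0101(✓)  0111(✓)  1000(✓)  1001(✓)  1100(✓)  1101(✓)  1110(✓)  1111(✓)
size-2^1 implicants → -000(✓)  -100(✓)  -101(✓)  -111(✓)  0-00(✓)  0-11  00-0  001-  01-1(✓)  010-(✓)  1-00(✓)  1-01(✓)  100-(✓)  11-0(✓)  11-1(✓)  110-(✓)  111-(✓)
size-2^2 implicants → --00  -1-1  -10-  1-0-  11--
Unchecked terms (primes): --00, -1-1, -10-, 0-11, 00-0, 001-, 1-0-, 11--
Minterm coverage:
  m0 ⊆ --00,00-0
  m2 ⊆ 00-0,001-
  m3 ⊆ 0-11,001-
  m4 ⊆ --00,-10-
  m5 ⊆ -1-1,-10-
  m7 ⊆ -1-1,0-11
  m8 ⊆ --00,1-0-
  m9 ⊆ 1-0- [E]
  m12 ⊆ --00,-10-,1-0-,11--
  m13 ⊆ -1-1,-10-,1-0-,11--
  m14 ⊆ 11-- [E]
  m15 ⊆ -1-1,11--
E = {1-0-, 11--}

YES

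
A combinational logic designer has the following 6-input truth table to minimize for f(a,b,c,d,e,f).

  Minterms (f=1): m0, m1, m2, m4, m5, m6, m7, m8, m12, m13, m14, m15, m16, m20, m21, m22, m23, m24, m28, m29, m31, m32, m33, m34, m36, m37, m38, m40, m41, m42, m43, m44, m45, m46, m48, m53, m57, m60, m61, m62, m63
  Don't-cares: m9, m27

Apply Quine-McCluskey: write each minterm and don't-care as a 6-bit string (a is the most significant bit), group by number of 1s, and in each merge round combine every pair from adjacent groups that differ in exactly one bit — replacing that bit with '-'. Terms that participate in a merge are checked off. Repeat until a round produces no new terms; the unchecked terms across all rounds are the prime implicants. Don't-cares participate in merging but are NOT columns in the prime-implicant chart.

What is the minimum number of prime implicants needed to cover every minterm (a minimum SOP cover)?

Round 0: 000000✓ 000001✓ 000010✓ 000100✓ 000101✓ 000110✓ 000111✓ 001000✓ 001001✓ 001100✓ 001101✓ 001110✓ 001111✓ 010000✓ 010100✓ 010101✓ 010110✓ 010111✓ 011000✓ 011011✓ 011100✓ 011101✓ 011111✓ 100000✓ 100001✓ 100010✓ 100100✓ 100101✓ 100110✓ 101000✓ 101001✓ 101010✓ 101011✓ 101100✓ 101101✓ 101110✓ 110000✓ 110101✓ 111001✓ 111100✓ 111101✓ 111110✓ 111111✓
Round 1: -00000✓ -00001✓ -00010✓ -00100✓ -00101✓ -00110✓ -01000✓ -01001✓ -01100✓ -01101✓ -01110✓ -10000✓ -10101✓ -11100✓ -11101✓ -11111✓ 0-0000✓ 0-0100✓ 0-0101✓ 0-0110✓ 0-0111✓ 0-1000✓ 0-1100✓ 0-1101✓ 0-1111✓ 00-000✓ 00-001✓ 00-100✓ 00-101✓ 00-110✓ 00-111✓ 000-00✓ 000-01✓ 000-10✓ 0000-0✓ 00000-✓ 0001-0✓ 0001-1✓ 00010-✓ 00011-✓ 001-00✓ 001-01✓ 00100-✓ 0011-0✓ 0011-1✓ 00110-✓ 00111-✓ 01-000✓ 01-100✓ 01-101✓ 01-111✓ 010-00✓ 0101-0✓ 0101-1✓ 01010-✓ 01011-✓ 011-00✓ 011-11 0111-1✓ 01110-✓ 1-0000✓ 1-0101✓ 1-1001✓ 1-1100✓ 1-1101✓ 1-1110✓ 10-000✓ 10-001✓ 10-010✓ 10-100✓ 10-101✓ 10-110✓ 100-00✓ 100-01✓ 100-10✓ 1000-0✓ 10000-✓ 1001-0✓ 10010-✓ 101-00✓ 101-01✓ 101-10✓ 1010-0✓ 1010-1✓ 10100-✓ 10101-✓ 1011-0✓ 10110-✓ 11-101✓ 111-01✓ 1111-0✓ 1111-1✓ 11110-✓ 11111-✓
Round 2: --0000 --0101✓ --1100✓ --1101✓ -0-000✓ -0-001✓ -0-100✓ -0-101✓ -0-110✓ -00-00✓ -00-01✓ -00-10✓ -000-0✓ -0000-✓ -001-0✓ -0010-✓ -01-00✓ -01-01✓ -0100-✓ -011-0✓ -0110-✓ -1-101✓ -111-1 -1110-✓ 0--000✓ 0--100✓ 0--101✓ 0--111✓ 0-0-00✓ 0-01-0✓ 0-01-1✓ 0-010-✓ 0-011-✓ 0-1-00✓ 0-11-1✓ 0-110-✓ 00--00✓ 00--01✓ 00-00-✓ 00-1-0✓ 00-1-1✓ 00-10-✓ 00-11-✓ 000--0✓ 000-0-✓ 0001--✓ 001-0-✓ 0011--✓ 01--00✓ 01-1-1✓ 01-10-✓ 0101--✓ 1--101✓ 1-1-01 1-11-0 1-110-✓ 10--00✓ 10--01✓ 10--10✓ 10-0-0✓ 10-00-✓ 10-1-0✓ 10-10-✓ 100--0✓ 100-0-✓ 101--0✓ 101-0-✓ 1010-- 1111--
Round 3: ---101 --110- -0--00✓ -0--01✓ -0-00-✓ -0-1-0 -0-10-✓ -00--0 -00-0-✓ -01-0-✓ 0---00 0--1-1 0--10- 0-01-- 00--0-✓ 00-1-- 10---0 10--0-✓
Round 4: -0--0-
PIs = {---101, --0000, --110-, -0--0-, -0-1-0, -00--0, -111-1, 0---00, 0--1-1, 0--10-, 0-01--, 00-1--, 011-11, 1-1-01, 1-11-0, 10---0, 1010--, 1111--}
Coverage chart:
  m0: --0000,-0--0-,-00--0,0---00
  m1: -0--0- ←essential
  m2: -00--0 ←essential
  m4: -0--0-,-0-1-0,-00--0,0---00,0--10-,0-01--,00-1--
  m5: ---101,-0--0-,0--1-1,0--10-,0-01--,00-1--
  m6: -0-1-0,-00--0,0-01--,00-1--
  m7: 0--1-1,0-01--,00-1--
  m8: -0--0-,0---00
  m12: --110-,-0--0-,-0-1-0,0---00,0--10-,00-1--
  m13: ---101,--110-,-0--0-,0--1-1,0--10-,00-1--
  m14: -0-1-0,00-1--
  m15: 0--1-1,00-1--
  m16: --0000,0---00
  m20: 0---00,0--10-,0-01--
  m21: ---101,0--1-1,0--10-,0-01--
  m22: 0-01-- ←essential
  m23: 0--1-1,0-01--
  m24: 0---00 ←essential
  m28: --110-,0---00,0--10-
  m29: ---101,--110-,-111-1,0--1-1,0--10-
  m31: -111-1,0--1-1,011-11
  m32: --0000,-0--0-,-00--0,10---0
  m33: -0--0- ←essential
  m34: -00--0,10---0
  m36: -0--0-,-0-1-0,-00--0,10---0
  m37: ---101,-0--0-
  m38: -0-1-0,-00--0,10---0
  m40: -0--0-,10---0,1010--
  m41: -0--0-,1-1-01,1010--
  m42: 10---0,1010--
  m43: 1010-- ←essential
  m44: --110-,-0--0-,-0-1-0,1-11-0,10---0
  m45: ---101,--110-,-0--0-,1-1-01
  m46: -0-1-0,1-11-0,10---0
  m48: --0000 ←essential
  m53: ---101 ←essential
  m57: 1-1-01 ←essential
  m60: --110-,1-11-0,1111--
  m61: ---101,--110-,-111-1,1-1-01,1111--
  m62: 1-11-0,1111--
  m63: -111-1,1111--
Essential: ---101, --0000, -0--0-, -00--0, 0---00, 0-01--, 1-1-01, 1010--
Petrick residual → -0-1-0, 0--1-1, 1111--
Min cover (11 terms): de'f + c'd'e'f' + b'e' + b'df' + b'c'f' + a'e'f' + a'df + a'c'd + ace'f + ab'cd' + abcd

11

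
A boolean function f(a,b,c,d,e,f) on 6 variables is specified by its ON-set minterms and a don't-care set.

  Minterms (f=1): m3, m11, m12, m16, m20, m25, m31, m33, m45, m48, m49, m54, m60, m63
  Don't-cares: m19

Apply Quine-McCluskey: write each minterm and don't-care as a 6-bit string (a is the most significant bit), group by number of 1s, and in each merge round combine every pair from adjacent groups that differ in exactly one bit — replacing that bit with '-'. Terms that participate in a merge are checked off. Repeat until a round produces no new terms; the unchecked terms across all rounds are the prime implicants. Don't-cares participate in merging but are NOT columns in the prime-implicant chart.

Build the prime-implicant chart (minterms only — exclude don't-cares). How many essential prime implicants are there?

9

size-2^0 implicants → 000011(✓)  001011(✓)  001100  010000(✓)  010011(✓)  010100(✓)  011001  011111(✓)  100001(✓)  101101  110000(✓)  110001(✓)  110110  111100  111111(✓)
size-2^1 implicants → -10000  -11111  0-0011  00-011  010-00  1-0001  11000-
Unchecked terms (primes): -10000, -11111, 0-0011, 00-011, 001100, 010-00, 011001, 1-0001, 101101, 11000-, 110110, 111100
Minterm coverage:
  m3 ⊆ 0-0011,00-011
  m11 ⊆ 00-011 [E]
  m12 ⊆ 001100 [E]
  m16 ⊆ -10000,010-00
  m20 ⊆ 010-00 [E]
  m25 ⊆ 011001 [E]
  m31 ⊆ -11111 [E]
  m33 ⊆ 1-0001 [E]
  m45 ⊆ 101101 [E]
  m48 ⊆ -10000,11000-
  m49 ⊆ 1-0001,11000-
  m54 ⊆ 110110 [E]
  m60 ⊆ 111100 [E]
  m63 ⊆ -11111 [E]
E = {-11111, 00-011, 001100, 010-00, 011001, 1-0001, 101101, 110110, 111100}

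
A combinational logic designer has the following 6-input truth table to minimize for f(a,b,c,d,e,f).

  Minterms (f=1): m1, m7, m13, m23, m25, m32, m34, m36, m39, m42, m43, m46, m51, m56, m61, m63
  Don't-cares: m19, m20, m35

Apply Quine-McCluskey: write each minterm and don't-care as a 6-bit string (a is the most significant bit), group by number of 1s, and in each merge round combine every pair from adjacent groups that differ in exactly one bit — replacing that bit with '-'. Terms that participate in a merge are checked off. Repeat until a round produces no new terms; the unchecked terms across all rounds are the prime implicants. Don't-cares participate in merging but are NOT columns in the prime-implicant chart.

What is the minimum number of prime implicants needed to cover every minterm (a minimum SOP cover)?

11

Round 0: 000001 000111✓ 001101 010011✓ 010100 010111✓ 011001 100000✓ 100010✓ 100011✓ 100100✓ 100111✓ 101010✓ 101011✓ 101110✓ 110011✓ 111000 111101✓ 111111✓
Round 1: -00111 -10011 0-0111 010-11 1-0011 10-010✓ 10-011✓ 100-00 100-11 1000-0 10001-✓ 101-10 10101-✓ 1111-1
Round 2: 10-01-
PIs = {-00111, -10011, 0-0111, 000001, 001101, 010-11, 010100, 011001, 1-0011, 10-01-, 100-00, 100-11, 1000-0, 101-10, 111000, 1111-1}
Coverage chart:
  m1: 000001 ←essential
  m7: -00111,0-0111
  m13: 001101 ←essential
  m23: 0-0111,010-11
  m25: 011001 ←essential
  m32: 100-00,1000-0
  m34: 10-01-,1000-0
  m36: 100-00 ←essential
  m39: -00111,100-11
  m42: 10-01-,101-10
  m43: 10-01- ←essential
  m46: 101-10 ←essential
  m51: -10011,1-0011
  m56: 111000 ←essential
  m61: 1111-1 ←essential
  m63: 1111-1 ←essential
Essential: 000001, 001101, 011001, 10-01-, 100-00, 101-10, 111000, 1111-1
Petrick residual → -00111, -10011, 0-0111
Min cover (11 terms): b'c'def + bc'd'ef + a'c'def + a'b'c'd'e'f + a'b'cde'f + a'bcd'e'f + ab'd'e + ab'c'e'f' + ab'cef' + abcd'e'f' + abcdf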